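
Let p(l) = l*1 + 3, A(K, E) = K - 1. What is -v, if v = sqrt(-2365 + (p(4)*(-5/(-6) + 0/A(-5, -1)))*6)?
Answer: -I*sqrt(2330) ≈ -48.27*I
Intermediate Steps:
A(K, E) = -1 + K
p(l) = 3 + l (p(l) = l + 3 = 3 + l)
v = I*sqrt(2330) (v = sqrt(-2365 + ((3 + 4)*(-5/(-6) + 0/(-1 - 5)))*6) = sqrt(-2365 + (7*(-5*(-1/6) + 0/(-6)))*6) = sqrt(-2365 + (7*(5/6 + 0*(-1/6)))*6) = sqrt(-2365 + (7*(5/6 + 0))*6) = sqrt(-2365 + (7*(5/6))*6) = sqrt(-2365 + (35/6)*6) = sqrt(-2365 + 35) = sqrt(-2330) = I*sqrt(2330) ≈ 48.27*I)
-v = -I*sqrt(2330)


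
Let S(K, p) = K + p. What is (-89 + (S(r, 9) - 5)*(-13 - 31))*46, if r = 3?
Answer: -18262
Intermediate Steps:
(-89 + (S(r, 9) - 5)*(-13 - 31))*46 = (-89 + ((3 + 9) - 5)*(-13 - 31))*46 = (-89 + (12 - 5)*(-44))*46 = (-89 + 7*(-44))*46 = (-89 - 308)*46 = -397*46 = -18262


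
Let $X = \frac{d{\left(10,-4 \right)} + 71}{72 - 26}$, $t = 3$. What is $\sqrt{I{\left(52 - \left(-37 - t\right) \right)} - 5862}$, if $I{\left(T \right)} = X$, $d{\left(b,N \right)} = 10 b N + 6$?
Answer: $\frac{5 i \sqrt{496754}}{46} \approx 76.609 i$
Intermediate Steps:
$d{\left(b,N \right)} = 6 + 10 N b$ ($d{\left(b,N \right)} = 10 N b + 6 = 6 + 10 N b$)
$X = - \frac{323}{46}$ ($X = \frac{\left(6 + 10 \left(-4\right) 10\right) + 71}{72 - 26} = \frac{\left(6 - 400\right) + 71}{46} = \left(-394 + 71\right) \frac{1}{46} = \left(-323\right) \frac{1}{46} = - \frac{323}{46} \approx -7.0217$)
$I{\left(T \right)} = - \frac{323}{46}$
$\sqrt{I{\left(52 - \left(-37 - t\right) \right)} - 5862} = \sqrt{- \frac{323}{46} - 5862} = \sqrt{- \frac{269975}{46}} = \frac{5 i \sqrt{496754}}{46}$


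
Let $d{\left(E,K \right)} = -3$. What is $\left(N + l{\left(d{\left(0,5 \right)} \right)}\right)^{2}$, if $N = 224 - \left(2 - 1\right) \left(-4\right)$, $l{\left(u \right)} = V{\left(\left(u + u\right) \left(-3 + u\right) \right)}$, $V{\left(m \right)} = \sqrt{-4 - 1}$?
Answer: $\left(228 + i \sqrt{5}\right)^{2} \approx 51979.0 + 1020.0 i$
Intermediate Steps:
$V{\left(m \right)} = i \sqrt{5}$ ($V{\left(m \right)} = \sqrt{-5} = i \sqrt{5}$)
$l{\left(u \right)} = i \sqrt{5}$
$N = 228$ ($N = 224 - 1 \left(-4\right) = 224 - -4 = 224 + 4 = 228$)
$\left(N + l{\left(d{\left(0,5 \right)} \right)}\right)^{2} = \left(228 + i \sqrt{5}\right)^{2}$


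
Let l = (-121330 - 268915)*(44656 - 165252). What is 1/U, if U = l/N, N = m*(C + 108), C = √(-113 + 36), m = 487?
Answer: 13149/11765496505 + 487*I*√77/47061986020 ≈ 1.1176e-6 + 9.0804e-8*I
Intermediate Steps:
C = I*√77 (C = √(-77) = I*√77 ≈ 8.775*I)
l = 47061986020 (l = -390245*(-120596) = 47061986020)
N = 52596 + 487*I*√77 (N = 487*(I*√77 + 108) = 487*(108 + I*√77) = 52596 + 487*I*√77 ≈ 52596.0 + 4273.4*I)
U = 47061986020/(52596 + 487*I*√77) ≈ 8.8891e+5 - 72224.0*I
1/U = 1/(86147364240/96913 - 797660780*I*√77/96913)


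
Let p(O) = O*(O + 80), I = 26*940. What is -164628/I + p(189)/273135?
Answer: -728718579/111256990 ≈ -6.5499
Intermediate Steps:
I = 24440
p(O) = O*(80 + O)
-164628/I + p(189)/273135 = -164628/24440 + (189*(80 + 189))/273135 = -164628*1/24440 + (189*269)*(1/273135) = -41157/6110 + 50841*(1/273135) = -41157/6110 + 16947/91045 = -728718579/111256990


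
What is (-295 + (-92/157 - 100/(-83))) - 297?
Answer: -7706288/13031 ≈ -591.38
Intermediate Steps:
(-295 + (-92/157 - 100/(-83))) - 297 = (-295 + (-92*1/157 - 100*(-1/83))) - 297 = (-295 + (-92/157 + 100/83)) - 297 = (-295 + 8064/13031) - 297 = -3836081/13031 - 297 = -7706288/13031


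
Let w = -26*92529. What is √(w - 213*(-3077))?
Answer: I*√1750353 ≈ 1323.0*I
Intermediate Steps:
w = -2405754
√(w - 213*(-3077)) = √(-2405754 - 213*(-3077)) = √(-2405754 + 655401) = √(-1750353) = I*√1750353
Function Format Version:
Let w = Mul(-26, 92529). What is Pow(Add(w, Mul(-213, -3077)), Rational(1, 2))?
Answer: Mul(I, Pow(1750353, Rational(1, 2))) ≈ Mul(1323.0, I)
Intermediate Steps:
w = -2405754
Pow(Add(w, Mul(-213, -3077)), Rational(1, 2)) = Pow(Add(-2405754, Mul(-213, -3077)), Rational(1, 2)) = Pow(Add(-2405754, 655401), Rational(1, 2)) = Pow(-1750353, Rational(1, 2)) = Mul(I, Pow(1750353, Rational(1, 2)))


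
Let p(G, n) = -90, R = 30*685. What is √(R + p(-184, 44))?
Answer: 2*√5115 ≈ 143.04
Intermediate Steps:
R = 20550
√(R + p(-184, 44)) = √(20550 - 90) = √20460 = 2*√5115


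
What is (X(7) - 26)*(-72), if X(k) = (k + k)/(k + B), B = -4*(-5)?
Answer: 5504/3 ≈ 1834.7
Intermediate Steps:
B = 20
X(k) = 2*k/(20 + k) (X(k) = (k + k)/(k + 20) = (2*k)/(20 + k) = 2*k/(20 + k))
(X(7) - 26)*(-72) = (2*7/(20 + 7) - 26)*(-72) = (2*7/27 - 26)*(-72) = (2*7*(1/27) - 26)*(-72) = (14/27 - 26)*(-72) = -688/27*(-72) = 5504/3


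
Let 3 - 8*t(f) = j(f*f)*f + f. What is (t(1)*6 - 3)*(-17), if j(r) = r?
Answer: 153/4 ≈ 38.250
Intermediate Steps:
t(f) = 3/8 - f/8 - f³/8 (t(f) = 3/8 - ((f*f)*f + f)/8 = 3/8 - (f²*f + f)/8 = 3/8 - (f³ + f)/8 = 3/8 - (f + f³)/8 = 3/8 + (-f/8 - f³/8) = 3/8 - f/8 - f³/8)
(t(1)*6 - 3)*(-17) = ((3/8 - ⅛*1 - ⅛*1³)*6 - 3)*(-17) = ((3/8 - ⅛ - ⅛*1)*6 - 3)*(-17) = ((3/8 - ⅛ - ⅛)*6 - 3)*(-17) = ((⅛)*6 - 3)*(-17) = (¾ - 3)*(-17) = -9/4*(-17) = 153/4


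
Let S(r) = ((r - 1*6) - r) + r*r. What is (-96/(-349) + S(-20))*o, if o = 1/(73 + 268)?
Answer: 137602/119009 ≈ 1.1562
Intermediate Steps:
S(r) = -6 + r² (S(r) = ((r - 6) - r) + r² = ((-6 + r) - r) + r² = -6 + r²)
o = 1/341 ≈ 0.0029326
(-96/(-349) + S(-20))*o = (-96/(-349) + (-6 + (-20)²))*(1/341) = (-96*(-1/349) + (-6 + 400))*(1/341) = (96/349 + 394)*(1/341) = (137602/349)*(1/341) = 137602/119009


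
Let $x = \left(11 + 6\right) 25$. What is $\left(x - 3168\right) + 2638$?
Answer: $-105$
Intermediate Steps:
$x = 425$ ($x = 17 \cdot 25 = 425$)
$\left(x - 3168\right) + 2638 = \left(425 - 3168\right) + 2638 = -2743 + 2638 = -105$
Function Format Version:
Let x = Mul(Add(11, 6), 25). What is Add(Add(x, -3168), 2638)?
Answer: -105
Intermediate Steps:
x = 425 (x = Mul(17, 25) = 425)
Add(Add(x, -3168), 2638) = Add(Add(425, -3168), 2638) = Add(-2743, 2638) = -105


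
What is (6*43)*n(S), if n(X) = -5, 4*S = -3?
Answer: -1290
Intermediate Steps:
S = -¾ (S = (¼)*(-3) = -¾ ≈ -0.75000)
(6*43)*n(S) = (6*43)*(-5) = 258*(-5) = -1290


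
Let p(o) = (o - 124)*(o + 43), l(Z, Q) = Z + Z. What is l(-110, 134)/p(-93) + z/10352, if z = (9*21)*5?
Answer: 797581/11231920 ≈ 0.071010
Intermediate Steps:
l(Z, Q) = 2*Z
z = 945 (z = 189*5 = 945)
p(o) = (-124 + o)*(43 + o)
l(-110, 134)/p(-93) + z/10352 = (2*(-110))/(-5332 + (-93)**2 - 81*(-93)) + 945/10352 = -220/(-5332 + 8649 + 7533) + 945*(1/10352) = -220/10850 + 945/10352 = -220*1/10850 + 945/10352 = -22/1085 + 945/10352 = 797581/11231920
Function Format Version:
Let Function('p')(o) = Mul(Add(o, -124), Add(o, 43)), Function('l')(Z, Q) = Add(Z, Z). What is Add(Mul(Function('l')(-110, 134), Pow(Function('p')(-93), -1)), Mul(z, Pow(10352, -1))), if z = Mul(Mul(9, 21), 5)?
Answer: Rational(797581, 11231920) ≈ 0.071010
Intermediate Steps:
Function('l')(Z, Q) = Mul(2, Z)
z = 945 (z = Mul(189, 5) = 945)
Function('p')(o) = Mul(Add(-124, o), Add(43, o))
Add(Mul(Function('l')(-110, 134), Pow(Function('p')(-93), -1)), Mul(z, Pow(10352, -1))) = Add(Mul(Mul(2, -110), Pow(Add(-5332, Pow(-93, 2), Mul(-81, -93)), -1)), Mul(945, Pow(10352, -1))) = Add(Mul(-220, Pow(Add(-5332, 8649, 7533), -1)), Mul(945, Rational(1, 10352))) = Add(Mul(-220, Pow(10850, -1)), Rational(945, 10352)) = Add(Mul(-220, Rational(1, 10850)), Rational(945, 10352)) = Add(Rational(-22, 1085), Rational(945, 10352)) = Rational(797581, 11231920)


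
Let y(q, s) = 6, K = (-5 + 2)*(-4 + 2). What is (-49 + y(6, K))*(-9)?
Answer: 387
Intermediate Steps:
K = 6 (K = -3*(-2) = 6)
(-49 + y(6, K))*(-9) = (-49 + 6)*(-9) = -43*(-9) = 387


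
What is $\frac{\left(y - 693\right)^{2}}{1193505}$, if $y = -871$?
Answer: $\frac{2446096}{1193505} \approx 2.0495$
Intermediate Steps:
$\frac{\left(y - 693\right)^{2}}{1193505} = \frac{\left(-871 - 693\right)^{2}}{1193505} = \left(-1564\right)^{2} \cdot \frac{1}{1193505} = 2446096 \cdot \frac{1}{1193505} = \frac{2446096}{1193505}$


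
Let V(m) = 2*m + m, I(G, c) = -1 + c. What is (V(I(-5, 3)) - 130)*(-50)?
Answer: 6200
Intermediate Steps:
V(m) = 3*m
(V(I(-5, 3)) - 130)*(-50) = (3*(-1 + 3) - 130)*(-50) = (3*2 - 130)*(-50) = (6 - 130)*(-50) = -124*(-50) = 6200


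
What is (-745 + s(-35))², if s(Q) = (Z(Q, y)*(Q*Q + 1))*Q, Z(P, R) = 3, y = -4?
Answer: 16763775625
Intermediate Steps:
s(Q) = Q*(3 + 3*Q²) (s(Q) = (3*(Q*Q + 1))*Q = (3*(Q² + 1))*Q = (3*(1 + Q²))*Q = (3 + 3*Q²)*Q = Q*(3 + 3*Q²))
(-745 + s(-35))² = (-745 + 3*(-35)*(1 + (-35)²))² = (-745 + 3*(-35)*(1 + 1225))² = (-745 + 3*(-35)*1226)² = (-745 - 128730)² = (-129475)² = 16763775625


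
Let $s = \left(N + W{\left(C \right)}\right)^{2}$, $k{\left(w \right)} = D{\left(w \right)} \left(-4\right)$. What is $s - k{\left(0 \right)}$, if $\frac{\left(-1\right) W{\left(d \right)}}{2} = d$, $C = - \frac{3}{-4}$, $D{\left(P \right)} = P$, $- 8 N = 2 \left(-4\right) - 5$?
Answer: $\frac{1}{64} \approx 0.015625$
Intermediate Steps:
$N = \frac{13}{8}$ ($N = - \frac{2 \left(-4\right) - 5}{8} = - \frac{-8 - 5}{8} = \left(- \frac{1}{8}\right) \left(-13\right) = \frac{13}{8} \approx 1.625$)
$C = \frac{3}{4}$ ($C = \left(-3\right) \left(- \frac{1}{4}\right) = \frac{3}{4} \approx 0.75$)
$W{\left(d \right)} = - 2 d$
$k{\left(w \right)} = - 4 w$ ($k{\left(w \right)} = w \left(-4\right) = - 4 w$)
$s = \frac{1}{64}$ ($s = \left(\frac{13}{8} - \frac{3}{2}\right)^{2} = \left(\frac{1}{8}\right)^{2} = \frac{1}{64} \approx 0.015625$)
$s - k{\left(0 \right)} = \frac{1}{64} - \left(-4\right) 0 = \frac{1}{64} - 0 = \frac{1}{64} + 0 = \frac{1}{64}$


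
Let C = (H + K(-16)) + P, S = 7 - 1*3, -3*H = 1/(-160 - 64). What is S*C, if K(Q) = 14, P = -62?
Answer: -32255/168 ≈ -191.99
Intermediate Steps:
H = 1/672 (H = -1/(3*(-160 - 64)) = -1/3/(-224) = -1/3*(-1/224) = 1/672 ≈ 0.0014881)
S = 4 (S = 7 - 3 = 4)
C = -32255/672 (C = (1/672 + 14) - 62 = 9409/672 - 62 = -32255/672 ≈ -47.999)
S*C = 4*(-32255/672) = -32255/168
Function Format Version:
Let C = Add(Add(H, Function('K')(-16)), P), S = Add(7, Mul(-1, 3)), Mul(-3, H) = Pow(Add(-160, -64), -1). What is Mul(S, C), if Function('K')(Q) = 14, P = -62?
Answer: Rational(-32255, 168) ≈ -191.99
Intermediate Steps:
H = Rational(1, 672) (H = Mul(Rational(-1, 3), Pow(Add(-160, -64), -1)) = Mul(Rational(-1, 3), Pow(-224, -1)) = Mul(Rational(-1, 3), Rational(-1, 224)) = Rational(1, 672) ≈ 0.0014881)
S = 4 (S = Add(7, -3) = 4)
C = Rational(-32255, 672) (C = Add(Add(Rational(1, 672), 14), -62) = Add(Rational(9409, 672), -62) = Rational(-32255, 672) ≈ -47.999)
Mul(S, C) = Mul(4, Rational(-32255, 672)) = Rational(-32255, 168)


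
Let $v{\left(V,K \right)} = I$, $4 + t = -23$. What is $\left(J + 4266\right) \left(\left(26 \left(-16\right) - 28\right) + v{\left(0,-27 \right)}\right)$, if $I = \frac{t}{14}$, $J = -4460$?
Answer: $\frac{605571}{7} \approx 86510.0$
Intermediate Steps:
$t = -27$ ($t = -4 - 23 = -27$)
$I = - \frac{27}{14} \approx -1.9286$
$v{\left(V,K \right)} = - \frac{27}{14}$
$\left(J + 4266\right) \left(\left(26 \left(-16\right) - 28\right) + v{\left(0,-27 \right)}\right) = \left(-4460 + 4266\right) \left(\left(26 \left(-16\right) - 28\right) - \frac{27}{14}\right) = - 194 \left(\left(-416 - 28\right) - \frac{27}{14}\right) = - 194 \left(-444 - \frac{27}{14}\right) = \left(-194\right) \left(- \frac{6243}{14}\right) = \frac{605571}{7}$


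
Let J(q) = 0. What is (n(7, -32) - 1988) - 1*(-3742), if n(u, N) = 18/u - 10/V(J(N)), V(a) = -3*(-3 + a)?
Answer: 110594/63 ≈ 1755.5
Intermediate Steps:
V(a) = 9 - 3*a
n(u, N) = -10/9 + 18/u (n(u, N) = 18/u - 10/(9 - 3*0) = 18/u - 10/(9 + 0) = 18/u - 10/9 = -10/9 + 18/u)
(n(7, -32) - 1988) - 1*(-3742) = ((-10/9 + 18/7) - 1988) - 1*(-3742) = ((-10/9 + 18*(1/7)) - 1988) + 3742 = ((-10/9 + 18/7) - 1988) + 3742 = (92/63 - 1988) + 3742 = -125152/63 + 3742 = 110594/63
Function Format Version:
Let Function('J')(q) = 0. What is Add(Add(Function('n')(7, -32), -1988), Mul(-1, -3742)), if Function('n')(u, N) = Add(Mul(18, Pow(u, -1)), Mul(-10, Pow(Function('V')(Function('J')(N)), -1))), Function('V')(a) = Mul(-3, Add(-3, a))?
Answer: Rational(110594, 63) ≈ 1755.5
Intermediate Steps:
Function('V')(a) = Add(9, Mul(-3, a))
Function('n')(u, N) = Add(Rational(-10, 9), Mul(18, Pow(u, -1))) (Function('n')(u, N) = Add(Mul(18, Pow(u, -1)), Mul(-10, Pow(Add(9, Mul(-3, 0)), -1))) = Add(Mul(18, Pow(u, -1)), Mul(-10, Pow(Add(9, 0), -1))) = Add(Mul(18, Pow(u, -1)), Mul(-10, Pow(9, -1))) = Add(Mul(18, Pow(u, -1)), Mul(-10, Rational(1, 9))) = Add(Mul(18, Pow(u, -1)), Rational(-10, 9)) = Add(Rational(-10, 9), Mul(18, Pow(u, -1))))
Add(Add(Function('n')(7, -32), -1988), Mul(-1, -3742)) = Add(Add(Add(Rational(-10, 9), Mul(18, Pow(7, -1))), -1988), Mul(-1, -3742)) = Add(Add(Add(Rational(-10, 9), Mul(18, Rational(1, 7))), -1988), 3742) = Add(Add(Add(Rational(-10, 9), Rational(18, 7)), -1988), 3742) = Add(Add(Rational(92, 63), -1988), 3742) = Add(Rational(-125152, 63), 3742) = Rational(110594, 63)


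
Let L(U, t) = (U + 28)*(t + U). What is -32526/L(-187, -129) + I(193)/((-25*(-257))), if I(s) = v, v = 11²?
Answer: -33816671/53802950 ≈ -0.62853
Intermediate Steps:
v = 121
L(U, t) = (28 + U)*(U + t)
I(s) = 121
-32526/L(-187, -129) + I(193)/((-25*(-257))) = -32526/((-187)² + 28*(-187) + 28*(-129) - 187*(-129)) + 121/((-25*(-257))) = -32526/(34969 - 5236 - 3612 + 24123) + 121/6425 = -32526/50244 + 121*(1/6425) = -32526*1/50244 + 121/6425 = -5421/8374 + 121/6425 = -33816671/53802950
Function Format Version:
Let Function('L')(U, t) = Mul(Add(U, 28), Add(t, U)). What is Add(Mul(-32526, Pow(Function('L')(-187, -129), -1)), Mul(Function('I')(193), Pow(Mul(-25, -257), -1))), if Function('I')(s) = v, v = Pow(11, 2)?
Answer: Rational(-33816671, 53802950) ≈ -0.62853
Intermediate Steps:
v = 121
Function('L')(U, t) = Mul(Add(28, U), Add(U, t))
Function('I')(s) = 121
Add(Mul(-32526, Pow(Function('L')(-187, -129), -1)), Mul(Function('I')(193), Pow(Mul(-25, -257), -1))) = Add(Mul(-32526, Pow(Add(Pow(-187, 2), Mul(28, -187), Mul(28, -129), Mul(-187, -129)), -1)), Mul(121, Pow(Mul(-25, -257), -1))) = Add(Mul(-32526, Pow(Add(34969, -5236, -3612, 24123), -1)), Mul(121, Pow(6425, -1))) = Add(Mul(-32526, Pow(50244, -1)), Mul(121, Rational(1, 6425))) = Add(Mul(-32526, Rational(1, 50244)), Rational(121, 6425)) = Add(Rational(-5421, 8374), Rational(121, 6425)) = Rational(-33816671, 53802950)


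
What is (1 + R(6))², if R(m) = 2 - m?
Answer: 9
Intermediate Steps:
(1 + R(6))² = (1 + (2 - 1*6))² = (1 + (2 - 6))² = (1 - 4)² = (-3)² = 9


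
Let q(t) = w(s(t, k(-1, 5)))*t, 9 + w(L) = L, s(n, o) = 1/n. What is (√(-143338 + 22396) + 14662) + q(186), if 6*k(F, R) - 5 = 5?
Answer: 12989 + 3*I*√13438 ≈ 12989.0 + 347.77*I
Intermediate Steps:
k(F, R) = 5/3 (k(F, R) = ⅚ + (⅙)*5 = ⅚ + ⅚ = 5/3)
w(L) = -9 + L
q(t) = t*(-9 + 1/t) (q(t) = (-9 + 1/t)*t = t*(-9 + 1/t))
(√(-143338 + 22396) + 14662) + q(186) = (√(-143338 + 22396) + 14662) + (1 - 9*186) = (√(-120942) + 14662) + (1 - 1674) = (3*I*√13438 + 14662) - 1673 = (14662 + 3*I*√13438) - 1673 = 12989 + 3*I*√13438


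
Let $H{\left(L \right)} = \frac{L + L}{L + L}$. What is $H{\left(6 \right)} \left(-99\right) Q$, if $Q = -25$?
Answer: $2475$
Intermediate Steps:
$H{\left(L \right)} = 1$ ($H{\left(L \right)} = \frac{2 L}{2 L} = 2 L \frac{1}{2 L} = 1$)
$H{\left(6 \right)} \left(-99\right) Q = 1 \left(-99\right) \left(-25\right) = \left(-99\right) \left(-25\right) = 2475$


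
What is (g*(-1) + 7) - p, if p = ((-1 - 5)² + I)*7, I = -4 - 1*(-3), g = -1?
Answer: -237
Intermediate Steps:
I = -1 (I = -4 + 3 = -1)
p = 245 (p = ((-1 - 5)² - 1)*7 = ((-6)² - 1)*7 = (36 - 1)*7 = 35*7 = 245)
(g*(-1) + 7) - p = (-1*(-1) + 7) - 1*245 = (1 + 7) - 245 = 8 - 245 = -237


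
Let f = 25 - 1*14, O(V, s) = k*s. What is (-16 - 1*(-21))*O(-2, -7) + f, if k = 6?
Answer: -199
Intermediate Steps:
O(V, s) = 6*s
f = 11 (f = 25 - 14 = 11)
(-16 - 1*(-21))*O(-2, -7) + f = (-16 - 1*(-21))*(6*(-7)) + 11 = (-16 + 21)*(-42) + 11 = 5*(-42) + 11 = -210 + 11 = -199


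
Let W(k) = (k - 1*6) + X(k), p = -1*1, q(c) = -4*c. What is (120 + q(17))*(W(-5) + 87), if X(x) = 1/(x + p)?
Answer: 11830/3 ≈ 3943.3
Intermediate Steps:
p = -1
X(x) = 1/(-1 + x) (X(x) = 1/(x - 1) = 1/(-1 + x))
W(k) = -6 + k + 1/(-1 + k) (W(k) = (k - 1*6) + 1/(-1 + k) = (k - 6) + 1/(-1 + k) = (-6 + k) + 1/(-1 + k) = -6 + k + 1/(-1 + k))
(120 + q(17))*(W(-5) + 87) = (120 - 4*17)*((1 + (-1 - 5)*(-6 - 5))/(-1 - 5) + 87) = (120 - 68)*((1 - 6*(-11))/(-6) + 87) = 52*(-(1 + 66)/6 + 87) = 52*(-1/6*67 + 87) = 52*(-67/6 + 87) = 52*(455/6) = 11830/3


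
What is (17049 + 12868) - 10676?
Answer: 19241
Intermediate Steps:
(17049 + 12868) - 10676 = 29917 - 10676 = 19241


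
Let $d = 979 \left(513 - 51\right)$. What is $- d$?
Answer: $-452298$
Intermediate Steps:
$d = 452298$ ($d = 979 \cdot 462 = 452298$)
$- d = \left(-1\right) 452298 = -452298$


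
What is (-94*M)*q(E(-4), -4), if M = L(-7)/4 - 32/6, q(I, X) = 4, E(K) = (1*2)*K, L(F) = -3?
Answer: 6862/3 ≈ 2287.3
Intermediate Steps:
E(K) = 2*K
M = -73/12 (M = -3/4 - 32/6 = -3*¼ - 32*⅙ = -¾ - 16/3 = -73/12 ≈ -6.0833)
(-94*M)*q(E(-4), -4) = -94*(-73/12)*4 = (3431/6)*4 = 6862/3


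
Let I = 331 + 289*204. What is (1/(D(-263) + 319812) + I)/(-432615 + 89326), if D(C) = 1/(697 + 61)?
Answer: -14372206145397/83219260127633 ≈ -0.17270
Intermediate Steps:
D(C) = 1/758
I = 59287 (I = 331 + 58956 = 59287)
(1/(D(-263) + 319812) + I)/(-432615 + 89326) = (1/(1/758 + 319812) + 59287)/(-432615 + 89326) = (1/(242417497/758) + 59287)/(-343289) = (758/242417497 + 59287)*(-1/343289) = (14372206145397/242417497)*(-1/343289) = -14372206145397/83219260127633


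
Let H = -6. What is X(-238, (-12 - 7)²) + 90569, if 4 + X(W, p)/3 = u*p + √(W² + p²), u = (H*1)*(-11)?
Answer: 162035 + 3*√186965 ≈ 1.6333e+5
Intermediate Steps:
u = 66 (u = -6*1*(-11) = -6*(-11) = 66)
X(W, p) = -12 + 3*√(W² + p²) + 198*p (X(W, p) = -12 + 3*(66*p + √(W² + p²)) = -12 + 3*(√(W² + p²) + 66*p) = -12 + (3*√(W² + p²) + 198*p) = -12 + 3*√(W² + p²) + 198*p)
X(-238, (-12 - 7)²) + 90569 = (-12 + 3*√((-238)² + ((-12 - 7)²)²) + 198*(-12 - 7)²) + 90569 = (-12 + 3*√(56644 + ((-19)²)²) + 198*(-19)²) + 90569 = (-12 + 3*√(56644 + 361²) + 198*361) + 90569 = (-12 + 3*√(56644 + 130321) + 71478) + 90569 = (-12 + 3*√186965 + 71478) + 90569 = (71466 + 3*√186965) + 90569 = 162035 + 3*√186965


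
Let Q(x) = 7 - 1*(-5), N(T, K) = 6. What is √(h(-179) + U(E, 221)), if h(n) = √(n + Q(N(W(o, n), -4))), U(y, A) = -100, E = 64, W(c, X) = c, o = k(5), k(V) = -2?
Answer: √(-100 + I*√167) ≈ 0.6448 + 10.021*I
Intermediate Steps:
o = -2
Q(x) = 12 (Q(x) = 7 + 5 = 12)
h(n) = √(12 + n) (h(n) = √(n + 12) = √(12 + n))
√(h(-179) + U(E, 221)) = √(√(12 - 179) - 100) = √(√(-167) - 100) = √(I*√167 - 100) = √(-100 + I*√167)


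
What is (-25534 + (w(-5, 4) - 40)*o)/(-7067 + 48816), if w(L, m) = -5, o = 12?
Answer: -26074/41749 ≈ -0.62454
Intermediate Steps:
(-25534 + (w(-5, 4) - 40)*o)/(-7067 + 48816) = (-25534 + (-5 - 40)*12)/(-7067 + 48816) = (-25534 - 45*12)/41749 = (-25534 - 540)*(1/41749) = -26074*1/41749 = -26074/41749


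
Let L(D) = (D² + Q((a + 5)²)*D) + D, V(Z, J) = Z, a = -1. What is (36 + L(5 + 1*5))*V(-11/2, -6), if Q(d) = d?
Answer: -1683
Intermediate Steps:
L(D) = D² + 17*D (L(D) = (D² + (-1 + 5)²*D) + D = (D² + 4²*D) + D = (D² + 16*D) + D = D² + 17*D)
(36 + L(5 + 1*5))*V(-11/2, -6) = (36 + (5 + 1*5)*(17 + (5 + 1*5)))*(-11/2) = (36 + (5 + 5)*(17 + (5 + 5)))*(-11*½) = (36 + 10*(17 + 10))*(-11/2) = (36 + 10*27)*(-11/2) = (36 + 270)*(-11/2) = 306*(-11/2) = -1683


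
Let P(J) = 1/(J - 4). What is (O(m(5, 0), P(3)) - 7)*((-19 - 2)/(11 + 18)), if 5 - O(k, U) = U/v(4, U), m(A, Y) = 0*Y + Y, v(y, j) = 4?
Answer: 147/116 ≈ 1.2672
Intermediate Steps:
m(A, Y) = Y (m(A, Y) = 0 + Y = Y)
P(J) = 1/(-4 + J)
O(k, U) = 5 - U/4
(O(m(5, 0), P(3)) - 7)*((-19 - 2)/(11 + 18)) = ((5 - 1/(4*(-4 + 3))) - 7)*((-19 - 2)/(11 + 18)) = ((5 - ¼/(-1)) - 7)*(-21/29) = ((5 - ¼*(-1)) - 7)*(-21*1/29) = ((5 + ¼) - 7)*(-21/29) = (21/4 - 7)*(-21/29) = -7/4*(-21/29) = 147/116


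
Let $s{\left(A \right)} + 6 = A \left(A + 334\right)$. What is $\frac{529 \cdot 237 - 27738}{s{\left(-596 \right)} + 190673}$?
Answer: $\frac{97635}{346819} \approx 0.28152$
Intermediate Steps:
$s{\left(A \right)} = -6 + A \left(334 + A\right)$ ($s{\left(A \right)} = -6 + A \left(A + 334\right) = -6 + A \left(334 + A\right)$)
$\frac{529 \cdot 237 - 27738}{s{\left(-596 \right)} + 190673} = \frac{529 \cdot 237 - 27738}{\left(-6 + \left(-596\right)^{2} + 334 \left(-596\right)\right) + 190673} = \frac{125373 - 27738}{\left(-6 + 355216 - 199064\right) + 190673} = \frac{97635}{156146 + 190673} = \frac{97635}{346819}$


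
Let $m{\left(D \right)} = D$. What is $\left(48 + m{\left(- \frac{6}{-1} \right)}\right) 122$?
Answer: $6588$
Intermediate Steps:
$\left(48 + m{\left(- \frac{6}{-1} \right)}\right) 122 = \left(48 - \frac{6}{-1}\right) 122 = \left(48 - -6\right) 122 = \left(48 + 6\right) 122 = 54 \cdot 122 = 6588$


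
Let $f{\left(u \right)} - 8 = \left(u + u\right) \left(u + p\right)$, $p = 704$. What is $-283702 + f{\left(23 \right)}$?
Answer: $-250252$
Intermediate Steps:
$f{\left(u \right)} = 8 + 2 u \left(704 + u\right)$ ($f{\left(u \right)} = 8 + \left(u + u\right) \left(u + 704\right) = 8 + 2 u \left(704 + u\right)$)
$-283702 + f{\left(23 \right)} = -283702 + \left(8 + 2 \cdot 23^{2} + 1408 \cdot 23\right) = -283702 + \left(8 + 2 \cdot 529 + 32384\right) = -283702 + \left(8 + 1058 + 32384\right) = -283702 + 33450 = -250252$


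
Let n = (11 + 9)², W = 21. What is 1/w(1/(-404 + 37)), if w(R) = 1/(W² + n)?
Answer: 841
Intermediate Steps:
n = 400 (n = 20² = 400)
w(R) = 1/841 (w(R) = 1/(21² + 400) = 1/(441 + 400) = 1/841)
1/w(1/(-404 + 37)) = 1/(1/841) = 841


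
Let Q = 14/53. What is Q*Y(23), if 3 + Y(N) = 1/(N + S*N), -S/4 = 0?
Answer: -952/1219 ≈ -0.78097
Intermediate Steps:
S = 0 (S = -4*0 = 0)
Q = 14/53 (Q = 14*(1/53) = 14/53 ≈ 0.26415)
Y(N) = -3 + 1/N (Y(N) = -3 + 1/(N + 0*N) = -3 + 1/(N + 0) = -3 + 1/N)
Q*Y(23) = 14*(-3 + 1/23)/53 = (14/53)*(-68/23) = -952/1219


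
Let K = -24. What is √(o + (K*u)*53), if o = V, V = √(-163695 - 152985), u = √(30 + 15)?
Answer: √(-3816*√5 + 2*I*√79170) ≈ 3.0444 + 92.423*I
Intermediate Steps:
u = 3*√5 (u = √45 = 3*√5 ≈ 6.7082)
V = 2*I*√79170 (V = √(-316680) = 2*I*√79170 ≈ 562.74*I)
o = 2*I*√79170 ≈ 562.74*I
√(o + (K*u)*53) = √(2*I*√79170 - 72*√5*53) = √(2*I*√79170 - 3816*√5) = √(-3816*√5 + 2*I*√79170)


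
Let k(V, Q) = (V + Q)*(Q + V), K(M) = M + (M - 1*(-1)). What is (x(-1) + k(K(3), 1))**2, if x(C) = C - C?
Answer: 4096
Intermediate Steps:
K(M) = 1 + 2*M (K(M) = M + (M + 1) = M + (1 + M) = 1 + 2*M)
k(V, Q) = (Q + V)**2 (k(V, Q) = (Q + V)*(Q + V) = (Q + V)**2)
x(C) = 0
(x(-1) + k(K(3), 1))**2 = (0 + (1 + (1 + 2*3))**2)**2 = (0 + (1 + (1 + 6))**2)**2 = (0 + (1 + 7)**2)**2 = (0 + 8**2)**2 = (0 + 64)**2 = 64**2 = 4096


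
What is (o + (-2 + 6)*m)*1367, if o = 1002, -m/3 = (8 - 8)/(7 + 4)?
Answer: 1369734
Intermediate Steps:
m = 0 (m = -3*(8 - 8)/(7 + 4) = -0/11 = -3*0 = 0)
(o + (-2 + 6)*m)*1367 = (1002 + (-2 + 6)*0)*1367 = (1002 + 4*0)*1367 = (1002 + 0)*1367 = 1002*1367 = 1369734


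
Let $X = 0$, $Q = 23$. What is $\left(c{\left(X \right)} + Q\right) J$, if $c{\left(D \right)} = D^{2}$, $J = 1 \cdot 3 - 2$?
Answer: $23$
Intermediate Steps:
$J = 1$ ($J = 3 - 2 = 1$)
$\left(c{\left(X \right)} + Q\right) J = \left(0^{2} + 23\right) 1 = \left(0 + 23\right) 1 = 23 \cdot 1 = 23$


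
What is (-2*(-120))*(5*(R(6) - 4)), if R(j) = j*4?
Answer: 24000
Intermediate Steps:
R(j) = 4*j
(-2*(-120))*(5*(R(6) - 4)) = (-2*(-120))*(5*(4*6 - 4)) = 240*(5*(24 - 4)) = 240*(5*20) = 240*100 = 24000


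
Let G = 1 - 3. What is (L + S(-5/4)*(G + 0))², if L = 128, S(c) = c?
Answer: 68121/4 ≈ 17030.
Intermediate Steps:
G = -2
(L + S(-5/4)*(G + 0))² = (128 + (-5/4)*(-2 + 0))² = (128 - 5*¼*(-2))² = (128 - 5/4*(-2))² = (128 + 5/2)² = (261/2)² = 68121/4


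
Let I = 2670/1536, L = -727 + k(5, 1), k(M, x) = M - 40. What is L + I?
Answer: -194627/256 ≈ -760.26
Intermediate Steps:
k(M, x) = -40 + M
L = -762 (L = -727 + (-40 + 5) = -727 - 35 = -762)
I = 445/256 (I = 2670*(1/1536) = 445/256 ≈ 1.7383)
L + I = -762 + 445/256 = -194627/256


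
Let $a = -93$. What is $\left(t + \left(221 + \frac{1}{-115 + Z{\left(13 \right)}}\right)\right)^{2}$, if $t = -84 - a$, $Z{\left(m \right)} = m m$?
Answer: $\frac{154281241}{2916} \approx 52909.0$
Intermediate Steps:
$Z{\left(m \right)} = m^{2}$
$t = 9$ ($t = -84 - -93 = -84 + 93 = 9$)
$\left(t + \left(221 + \frac{1}{-115 + Z{\left(13 \right)}}\right)\right)^{2} = \left(9 + \left(221 + \frac{1}{-115 + 13^{2}}\right)\right)^{2} = \left(9 + \left(221 + \frac{1}{-115 + 169}\right)\right)^{2} = \left(9 + \left(221 + \frac{1}{54}\right)\right)^{2} = \left(9 + \frac{11935}{54}\right)^{2} = \left(\frac{12421}{54}\right)^{2} = \frac{154281241}{2916}$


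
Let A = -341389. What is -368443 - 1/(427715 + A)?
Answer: -31806210419/86326 ≈ -3.6844e+5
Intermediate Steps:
-368443 - 1/(427715 + A) = -368443 - 1/(427715 - 341389) = -368443 - 1/86326 = -31806210419/86326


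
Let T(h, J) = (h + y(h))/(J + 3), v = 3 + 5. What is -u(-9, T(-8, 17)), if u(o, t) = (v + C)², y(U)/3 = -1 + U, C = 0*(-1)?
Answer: -64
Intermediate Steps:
C = 0
v = 8
y(U) = -3 + 3*U (y(U) = 3*(-1 + U) = -3 + 3*U)
T(h, J) = (-3 + 4*h)/(3 + J) (T(h, J) = (h + (-3 + 3*h))/(J + 3) = (-3 + 4*h)/(3 + J))
u(o, t) = 64 (u(o, t) = (8 + 0)² = 8² = 64)
-u(-9, T(-8, 17)) = -1*64 = -64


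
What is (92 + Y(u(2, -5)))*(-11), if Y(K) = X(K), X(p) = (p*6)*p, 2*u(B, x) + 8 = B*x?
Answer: -6358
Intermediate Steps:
u(B, x) = -4 + B*x/2 (u(B, x) = -4 + (B*x)/2 = -4 + B*x/2)
X(p) = 6*p**2 (X(p) = (6*p)*p = 6*p**2)
Y(K) = 6*K**2
(92 + Y(u(2, -5)))*(-11) = (92 + 6*(-4 + (1/2)*2*(-5))**2)*(-11) = (92 + 6*(-4 - 5)**2)*(-11) = (92 + 6*(-9)**2)*(-11) = (92 + 6*81)*(-11) = (92 + 486)*(-11) = 578*(-11) = -6358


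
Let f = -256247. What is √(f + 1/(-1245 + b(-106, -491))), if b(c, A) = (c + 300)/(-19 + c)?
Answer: I*√6221564625801342/155819 ≈ 506.21*I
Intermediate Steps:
b(c, A) = (300 + c)/(-19 + c)
√(f + 1/(-1245 + b(-106, -491))) = √(-256247 + 1/(-1245 + (300 - 106)/(-19 - 106))) = √(-256247 + 1/(-1245 + 194/(-125))) = √(-256247 + 1/(-1245 - 1/125*194)) = √(-256247 + 1/(-1245 - 194/125)) = √(-256247 + 1/(-155819/125)) = √(-256247 - 125/155819) = √(-39928151418/155819) = I*√6221564625801342/155819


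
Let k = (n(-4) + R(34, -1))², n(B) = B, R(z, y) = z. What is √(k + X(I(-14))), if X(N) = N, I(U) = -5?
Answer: √895 ≈ 29.917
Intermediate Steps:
k = 900 (k = (-4 + 34)² = 30² = 900)
√(k + X(I(-14))) = √(900 - 5) = √895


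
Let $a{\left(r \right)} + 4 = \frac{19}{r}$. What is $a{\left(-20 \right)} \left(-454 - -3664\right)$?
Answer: $- \frac{31779}{2} \approx -15890.0$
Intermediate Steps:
$a{\left(r \right)} = -4 + \frac{19}{r}$
$a{\left(-20 \right)} \left(-454 - -3664\right) = \left(-4 + \frac{19}{-20}\right) \left(-454 - -3664\right) = \left(-4 + 19 \left(- \frac{1}{20}\right)\right) \left(-454 + 3664\right) = \left(-4 - \frac{19}{20}\right) 3210 = \left(- \frac{99}{20}\right) 3210 = - \frac{31779}{2}$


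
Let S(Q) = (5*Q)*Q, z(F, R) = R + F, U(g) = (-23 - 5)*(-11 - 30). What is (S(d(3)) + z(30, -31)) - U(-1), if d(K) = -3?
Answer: -1104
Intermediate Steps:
U(g) = 1148 (U(g) = -28*(-41) = 1148)
z(F, R) = F + R
S(Q) = 5*Q²
(S(d(3)) + z(30, -31)) - U(-1) = (5*(-3)² + (30 - 31)) - 1*1148 = (5*9 - 1) - 1148 = (45 - 1) - 1148 = 44 - 1148 = -1104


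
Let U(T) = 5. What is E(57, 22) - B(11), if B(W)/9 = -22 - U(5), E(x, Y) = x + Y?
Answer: 322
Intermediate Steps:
E(x, Y) = Y + x
B(W) = -243 (B(W) = 9*(-22 - 1*5) = 9*(-22 - 5) = 9*(-27) = -243)
E(57, 22) - B(11) = (22 + 57) - 1*(-243) = 79 + 243 = 322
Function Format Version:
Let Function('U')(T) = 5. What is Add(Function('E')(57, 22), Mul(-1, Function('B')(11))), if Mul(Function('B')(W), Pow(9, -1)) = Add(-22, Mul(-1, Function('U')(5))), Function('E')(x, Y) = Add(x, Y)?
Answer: 322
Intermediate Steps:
Function('E')(x, Y) = Add(Y, x)
Function('B')(W) = -243 (Function('B')(W) = Mul(9, Add(-22, Mul(-1, 5))) = Mul(9, Add(-22, -5)) = Mul(9, -27) = -243)
Add(Function('E')(57, 22), Mul(-1, Function('B')(11))) = Add(Add(22, 57), Mul(-1, -243)) = Add(79, 243) = 322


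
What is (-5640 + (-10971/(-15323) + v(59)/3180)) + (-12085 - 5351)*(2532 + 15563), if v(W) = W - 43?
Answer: -3843475707473863/12181785 ≈ -3.1551e+8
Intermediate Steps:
v(W) = -43 + W
(-5640 + (-10971/(-15323) + v(59)/3180)) + (-12085 - 5351)*(2532 + 15563) = (-5640 + (-10971/(-15323) + (-43 + 59)/3180)) + (-12085 - 5351)*(2532 + 15563) = (-5640 + (-10971*(-1/15323) + 16*(1/3180))) - 17436*18095 = (-5640 + (10971/15323 + 4/795)) - 315504420 = (-5640 + 8783237/12181785) - 315504420 = -68696484163/12181785 - 315504420 = -3843475707473863/12181785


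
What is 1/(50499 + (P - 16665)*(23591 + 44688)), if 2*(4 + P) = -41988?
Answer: -1/2571541478 ≈ -3.8887e-10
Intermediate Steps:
P = -20998 (P = -4 + (½)*(-41988) = -4 - 20994 = -20998)
1/(50499 + (P - 16665)*(23591 + 44688)) = 1/(50499 + (-20998 - 16665)*(23591 + 44688)) = 1/(50499 - 37663*68279) = 1/(50499 - 2571591977) = 1/(-2571541478) = -1/2571541478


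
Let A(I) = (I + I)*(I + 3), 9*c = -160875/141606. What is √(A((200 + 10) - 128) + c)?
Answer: √31058440282510/47202 ≈ 118.07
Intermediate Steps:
c = -17875/141606 (c = (-160875/141606)/9 = (-160875*1/141606)/9 = (⅑)*(-17875/15734) = -17875/141606 ≈ -0.12623)
A(I) = 2*I*(3 + I) (A(I) = (2*I)*(3 + I) = 2*I*(3 + I))
√(A((200 + 10) - 128) + c) = √(2*((200 + 10) - 128)*(3 + ((200 + 10) - 128)) - 17875/141606) = √(2*(210 - 128)*(3 + (210 - 128)) - 17875/141606) = √(2*82*(3 + 82) - 17875/141606) = √(2*82*85 - 17875/141606) = √(13940 - 17875/141606) = √(1973969765/141606) = √31058440282510/47202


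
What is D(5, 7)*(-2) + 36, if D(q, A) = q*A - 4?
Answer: -26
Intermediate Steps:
D(q, A) = -4 + A*q (D(q, A) = A*q - 4 = -4 + A*q)
D(5, 7)*(-2) + 36 = (-4 + 7*5)*(-2) + 36 = (-4 + 35)*(-2) + 36 = 31*(-2) + 36 = -62 + 36 = -26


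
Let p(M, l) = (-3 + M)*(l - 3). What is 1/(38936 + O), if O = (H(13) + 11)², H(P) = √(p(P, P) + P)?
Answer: 19585/767117104 - 11*√113/767117104 ≈ 2.5378e-5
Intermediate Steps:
p(M, l) = (-3 + M)*(-3 + l)
H(P) = √(9 + P² - 5*P) (H(P) = √((9 - 3*P - 3*P + P*P) + P) = √((9 - 3*P - 3*P + P²) + P) = √((9 + P² - 6*P) + P) = √(9 + P² - 5*P))
O = (11 + √113)² (O = (√(9 + 13² - 5*13) + 11)² = (√(9 + 169 - 65) + 11)² = (√113 + 11)² = (11 + √113)² ≈ 467.86)
1/(38936 + O) = 1/(38936 + (11 + √113)²)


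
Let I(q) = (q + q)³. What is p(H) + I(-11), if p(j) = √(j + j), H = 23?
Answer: -10648 + √46 ≈ -10641.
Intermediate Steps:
I(q) = 8*q³ (I(q) = (2*q)³ = 8*q³)
p(j) = √2*√j (p(j) = √(2*j) = √2*√j)
p(H) + I(-11) = √2*√23 + 8*(-11)³ = √46 + 8*(-1331) = √46 - 10648 = -10648 + √46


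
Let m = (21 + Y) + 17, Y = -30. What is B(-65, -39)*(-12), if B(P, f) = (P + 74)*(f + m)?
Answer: 3348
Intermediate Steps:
m = 8 (m = (21 - 30) + 17 = -9 + 17 = 8)
B(P, f) = (8 + f)*(74 + P) (B(P, f) = (P + 74)*(f + 8) = (74 + P)*(8 + f) = (8 + f)*(74 + P))
B(-65, -39)*(-12) = (592 + 8*(-65) + 74*(-39) - 65*(-39))*(-12) = (592 - 520 - 2886 + 2535)*(-12) = -279*(-12) = 3348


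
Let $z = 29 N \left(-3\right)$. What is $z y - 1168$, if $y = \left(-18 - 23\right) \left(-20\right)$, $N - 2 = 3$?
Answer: $-357868$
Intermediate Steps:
$N = 5$ ($N = 2 + 3 = 5$)
$z = -435$ ($z = 29 \cdot 5 \left(-3\right) = 29 \left(-15\right) = -435$)
$y = 820$ ($y = \left(-41\right) \left(-20\right) = 820$)
$z y - 1168 = \left(-435\right) 820 - 1168 = -356700 - 1168 = -357868$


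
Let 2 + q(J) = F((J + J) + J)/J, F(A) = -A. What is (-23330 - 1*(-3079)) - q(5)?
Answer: -20246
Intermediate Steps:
q(J) = -5 (q(J) = -2 + (-((J + J) + J))/J = -2 + (-(2*J + J))/J = -2 + (-3*J)/J = -2 - 3 = -5)
(-23330 - 1*(-3079)) - q(5) = (-23330 - 1*(-3079)) - 1*(-5) = (-23330 + 3079) + 5 = -20251 + 5 = -20246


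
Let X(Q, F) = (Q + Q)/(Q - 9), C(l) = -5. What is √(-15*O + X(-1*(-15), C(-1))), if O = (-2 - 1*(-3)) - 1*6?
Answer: 4*√5 ≈ 8.9443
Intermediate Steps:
O = -5 (O = (-2 + 3) - 6 = 1 - 6 = -5)
X(Q, F) = 2*Q/(-9 + Q) (X(Q, F) = (2*Q)/(-9 + Q) = 2*Q/(-9 + Q))
√(-15*O + X(-1*(-15), C(-1))) = √(-15*(-5) + 2*(-1*(-15))/(-9 - 1*(-15))) = √(75 + 2*15/(-9 + 15)) = √(75 + 2*15/6) = √(75 + 2*15*(⅙)) = √(75 + 5) = √80 = 4*√5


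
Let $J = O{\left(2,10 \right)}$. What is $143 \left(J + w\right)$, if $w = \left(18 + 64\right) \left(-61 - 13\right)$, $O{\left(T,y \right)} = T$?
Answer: $-867438$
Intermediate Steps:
$J = 2$
$w = -6068$ ($w = 82 \left(-74\right) = -6068$)
$143 \left(J + w\right) = 143 \left(2 - 6068\right) = 143 \left(-6066\right) = -867438$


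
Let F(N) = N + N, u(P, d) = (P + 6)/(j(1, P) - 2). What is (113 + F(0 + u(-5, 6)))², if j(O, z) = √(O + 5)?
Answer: 13231 + 230*√6 ≈ 13794.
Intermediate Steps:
j(O, z) = √(5 + O)
u(P, d) = (6 + P)/(-2 + √6) (u(P, d) = (P + 6)/(√(5 + 1) - 2) = (6 + P)/(√6 - 2) = (6 + P)/(-2 + √6))
F(N) = 2*N
(113 + F(0 + u(-5, 6)))² = (113 + 2*(0 + (6 - 5 + 3*√6 + (½)*(-5)*√6)))² = (113 + 2*(0 + (6 - 5 + 3*√6 - 5*√6/2)))² = (113 + 2*(0 + (1 + √6/2)))² = (113 + 2*(1 + √6/2))² = (113 + (2 + √6))² = (115 + √6)²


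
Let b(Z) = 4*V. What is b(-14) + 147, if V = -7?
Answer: 119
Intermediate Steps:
b(Z) = -28 (b(Z) = 4*(-7) = -28)
b(-14) + 147 = -28 + 147 = 119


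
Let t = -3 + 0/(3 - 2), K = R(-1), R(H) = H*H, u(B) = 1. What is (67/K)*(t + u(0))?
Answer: -134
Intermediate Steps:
R(H) = H²
K = 1 (K = (-1)² = 1)
t = -3 (t = -3 + 0/1 = -3 + 1*0 = -3 + 0 = -3)
(67/K)*(t + u(0)) = (67/1)*(-3 + 1) = (67*1)*(-2) = 67*(-2) = -134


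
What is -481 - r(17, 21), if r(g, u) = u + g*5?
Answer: -587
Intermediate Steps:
r(g, u) = u + 5*g
-481 - r(17, 21) = -481 - (21 + 5*17) = -481 - (21 + 85) = -481 - 1*106 = -481 - 106 = -587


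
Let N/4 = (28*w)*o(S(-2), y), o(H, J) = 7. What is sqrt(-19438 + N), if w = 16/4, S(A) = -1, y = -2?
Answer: I*sqrt(16302) ≈ 127.68*I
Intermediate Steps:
w = 4 (w = 16*(1/4) = 4)
N = 3136 (N = 4*((28*4)*7) = 4*(112*7) = 4*784 = 3136)
sqrt(-19438 + N) = sqrt(-19438 + 3136) = sqrt(-16302) = I*sqrt(16302)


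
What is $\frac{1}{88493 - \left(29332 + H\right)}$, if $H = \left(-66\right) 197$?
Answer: $\frac{1}{72163} \approx 1.3858 \cdot 10^{-5}$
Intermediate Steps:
$H = -13002$
$\frac{1}{88493 - \left(29332 + H\right)} = \frac{1}{88493 - 16330} = \frac{1}{72163}$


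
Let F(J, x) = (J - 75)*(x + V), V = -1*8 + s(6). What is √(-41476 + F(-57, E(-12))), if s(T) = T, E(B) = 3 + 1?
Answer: 2*I*√10435 ≈ 204.3*I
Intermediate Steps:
E(B) = 4
V = -2 (V = -1*8 + 6 = -8 + 6 = -2)
F(J, x) = (-75 + J)*(-2 + x) (F(J, x) = (J - 75)*(x - 2) = (-75 + J)*(-2 + x))
√(-41476 + F(-57, E(-12))) = √(-41476 + (150 - 75*4 - 2*(-57) - 57*4)) = √(-41476 + (150 - 300 + 114 - 228)) = √(-41476 - 264) = √(-41740) = 2*I*√10435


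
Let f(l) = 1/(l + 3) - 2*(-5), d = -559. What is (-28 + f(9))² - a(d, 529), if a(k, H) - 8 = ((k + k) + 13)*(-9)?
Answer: -1387007/144 ≈ -9632.0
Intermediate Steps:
f(l) = 10 + 1/(3 + l) (f(l) = 1/(3 + l) + 10 = 10 + 1/(3 + l))
a(k, H) = -109 - 18*k (a(k, H) = 8 + ((k + k) + 13)*(-9) = 8 + (2*k + 13)*(-9) = 8 + (13 + 2*k)*(-9) = 8 + (-117 - 18*k) = -109 - 18*k)
(-28 + f(9))² - a(d, 529) = (-28 + (31 + 10*9)/(3 + 9))² - (-109 - 18*(-559)) = (-28 + (31 + 90)/12)² - (-109 + 10062) = (-28 + (1/12)*121)² - 1*9953 = (-28 + 121/12)² - 9953 = (-215/12)² - 9953 = 46225/144 - 9953 = -1387007/144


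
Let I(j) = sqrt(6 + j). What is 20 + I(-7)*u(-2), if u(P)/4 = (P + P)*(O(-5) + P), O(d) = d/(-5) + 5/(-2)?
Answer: 20 + 56*I ≈ 20.0 + 56.0*I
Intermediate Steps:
O(d) = -5/2 - d/5 (O(d) = d*(-1/5) + 5*(-1/2) = -d/5 - 5/2 = -5/2 - d/5)
u(P) = 8*P*(-3/2 + P) (u(P) = 4*((P + P)*((-5/2 - 1/5*(-5)) + P)) = 4*((2*P)*((-5/2 + 1) + P)) = 4*((2*P)*(-3/2 + P)) = 4*(2*P*(-3/2 + P)) = 8*P*(-3/2 + P))
20 + I(-7)*u(-2) = 20 + sqrt(6 - 7)*(4*(-2)*(-3 + 2*(-2))) = 20 + sqrt(-1)*(4*(-2)*(-3 - 4)) = 20 + I*(4*(-2)*(-7)) = 20 + I*56 = 20 + 56*I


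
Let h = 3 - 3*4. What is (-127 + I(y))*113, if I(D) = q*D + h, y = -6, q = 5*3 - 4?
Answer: -22826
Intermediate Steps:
h = -9 (h = 3 - 12 = -9)
q = 11 (q = 15 - 4 = 11)
I(D) = -9 + 11*D (I(D) = 11*D - 9 = -9 + 11*D)
(-127 + I(y))*113 = (-127 + (-9 + 11*(-6)))*113 = (-127 + (-9 - 66))*113 = (-127 - 75)*113 = -202*113 = -22826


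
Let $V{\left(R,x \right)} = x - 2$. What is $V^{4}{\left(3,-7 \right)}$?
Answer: $6561$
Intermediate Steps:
$V{\left(R,x \right)} = -2 + x$
$V^{4}{\left(3,-7 \right)} = \left(-2 - 7\right)^{4} = \left(-9\right)^{4} = 6561$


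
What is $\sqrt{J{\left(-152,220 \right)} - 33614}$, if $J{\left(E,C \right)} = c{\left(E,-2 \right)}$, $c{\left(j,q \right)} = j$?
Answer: $i \sqrt{33766} \approx 183.76 i$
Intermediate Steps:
$J{\left(E,C \right)} = E$
$\sqrt{J{\left(-152,220 \right)} - 33614} = \sqrt{-152 - 33614} = \sqrt{-33766} = i \sqrt{33766}$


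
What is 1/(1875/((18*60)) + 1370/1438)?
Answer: 51768/139195 ≈ 0.37191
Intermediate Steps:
1/(1875/((18*60)) + 1370/1438) = 1/(1875/1080 + 1370*(1/1438)) = 1/(1875*(1/1080) + 685/719) = 1/(125/72 + 685/719) = 1/(139195/51768) = 51768/139195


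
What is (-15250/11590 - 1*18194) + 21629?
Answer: 65240/19 ≈ 3433.7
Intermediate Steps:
(-15250/11590 - 1*18194) + 21629 = (-15250*1/11590 - 18194) + 21629 = (-25/19 - 18194) + 21629 = -345711/19 + 21629 = 65240/19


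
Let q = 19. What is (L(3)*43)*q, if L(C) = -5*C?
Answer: -12255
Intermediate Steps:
(L(3)*43)*q = (-5*3*43)*19 = -15*43*19 = -645*19 = -12255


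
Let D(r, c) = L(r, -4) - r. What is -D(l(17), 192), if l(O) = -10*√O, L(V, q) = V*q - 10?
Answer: 10 - 50*√17 ≈ -196.16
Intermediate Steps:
L(V, q) = -10 + V*q
D(r, c) = -10 - 5*r (D(r, c) = (-10 + r*(-4)) - r = (-10 - 4*r) - r = -10 - 5*r)
-D(l(17), 192) = -(-10 - (-50)*√17) = -(-10 + 50*√17) = 10 - 50*√17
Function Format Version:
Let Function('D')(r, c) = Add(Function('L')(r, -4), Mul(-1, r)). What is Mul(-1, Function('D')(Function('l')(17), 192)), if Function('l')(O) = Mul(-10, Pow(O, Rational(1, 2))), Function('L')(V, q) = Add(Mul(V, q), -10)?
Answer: Add(10, Mul(-50, Pow(17, Rational(1, 2)))) ≈ -196.16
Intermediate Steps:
Function('L')(V, q) = Add(-10, Mul(V, q))
Function('D')(r, c) = Add(-10, Mul(-5, r)) (Function('D')(r, c) = Add(Add(-10, Mul(r, -4)), Mul(-1, r)) = Add(Add(-10, Mul(-4, r)), Mul(-1, r)) = Add(-10, Mul(-5, r)))
Mul(-1, Function('D')(Function('l')(17), 192)) = Mul(-1, Add(-10, Mul(-5, Mul(-10, Pow(17, Rational(1, 2)))))) = Mul(-1, Add(-10, Mul(50, Pow(17, Rational(1, 2))))) = Add(10, Mul(-50, Pow(17, Rational(1, 2))))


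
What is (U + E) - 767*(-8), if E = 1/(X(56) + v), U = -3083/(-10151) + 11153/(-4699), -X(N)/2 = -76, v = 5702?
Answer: 1712796768153161/279233159846 ≈ 6133.9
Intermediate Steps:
X(N) = 152 (X(N) = -2*(-76) = 152)
U = -98727086/47699549 (U = -3083*(-1/10151) + 11153*(-1/4699) = 3083/10151 - 11153/4699 = -98727086/47699549 ≈ -2.0698)
E = 1/5854 (E = 1/(152 + 5702) = 1/5854 ≈ 0.00017082)
(U + E) - 767*(-8) = (-98727086/47699549 + 1/5854) - 767*(-8) = -577900661895/279233159846 + 6136 = 1712796768153161/279233159846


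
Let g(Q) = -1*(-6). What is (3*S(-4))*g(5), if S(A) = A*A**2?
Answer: -1152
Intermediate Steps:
S(A) = A**3
g(Q) = 6
(3*S(-4))*g(5) = (3*(-4)**3)*6 = (3*(-64))*6 = -192*6 = -1152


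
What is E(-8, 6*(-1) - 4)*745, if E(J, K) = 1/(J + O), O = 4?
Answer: -745/4 ≈ -186.25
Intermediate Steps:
E(J, K) = 1/(4 + J) (E(J, K) = 1/(J + 4) = 1/(4 + J))
E(-8, 6*(-1) - 4)*745 = 745/(4 - 8) = 745/(-4) = -¼*745 = -745/4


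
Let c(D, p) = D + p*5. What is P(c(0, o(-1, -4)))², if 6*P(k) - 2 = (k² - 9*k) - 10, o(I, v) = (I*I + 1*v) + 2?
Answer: 961/9 ≈ 106.78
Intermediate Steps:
o(I, v) = 2 + v + I² (o(I, v) = (I² + v) + 2 = (v + I²) + 2 = 2 + v + I²)
c(D, p) = D + 5*p
P(k) = -4/3 - 3*k/2 + k²/6 (P(k) = ⅓ + ((k² - 9*k) - 10)/6 = ⅓ + (-10 + k² - 9*k)/6 = ⅓ + (-5/3 - 3*k/2 + k²/6) = -4/3 - 3*k/2 + k²/6)
P(c(0, o(-1, -4)))² = (-4/3 - 3*(0 + 5*(2 - 4 + (-1)²))/2 + (0 + 5*(2 - 4 + (-1)²))²/6)² = (-4/3 - 3*(0 + 5*(2 - 4 + 1))/2 + (0 + 5*(2 - 4 + 1))²/6)² = (-4/3 - 3*(0 + 5*(-1))/2 + (0 + 5*(-1))²/6)² = (-4/3 - 3*(0 - 5)/2 + (0 - 5)²/6)² = (-4/3 - 3/2*(-5) + (⅙)*(-5)²)² = (-4/3 + 15/2 + (⅙)*25)² = (-4/3 + 15/2 + 25/6)² = (31/3)² = 961/9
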